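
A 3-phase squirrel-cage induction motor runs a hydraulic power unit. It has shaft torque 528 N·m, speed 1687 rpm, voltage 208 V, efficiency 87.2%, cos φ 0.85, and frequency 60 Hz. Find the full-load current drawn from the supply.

349 A

ω = 2π×1687/60 = 176.7 rad/s; P_out = τω = 528 × 176.7 = 93298 W
P_in = P_out / η = 93298 / 0.872 = 106993 W
I_L = P_in / (√3·V_L·cosφ) = 106993 / (1.732 × 208 × 0.85) = 349 A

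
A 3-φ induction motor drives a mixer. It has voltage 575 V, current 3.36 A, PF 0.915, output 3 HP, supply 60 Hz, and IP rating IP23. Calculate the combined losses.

824 W

P_in = √3·V·I·cosφ = 1.732×575×3.36×0.915 = 3062 W
P_out = 3×746 = 2238 W
Losses = P_in − P_out = 3062 − 2238 = 824 W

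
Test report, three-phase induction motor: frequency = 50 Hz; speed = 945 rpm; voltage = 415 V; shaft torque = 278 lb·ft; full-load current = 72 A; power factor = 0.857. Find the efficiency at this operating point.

τ = 278 lb·ft × 1.356 = 377 N·m
ω = 2π × 945/60 = 98.96 rad/s; P_out = τω = 377 × 98.96 = 37308 W
P_in = √3·V_L·I_L·cosφ = 1.732 × 415 × 72 × 0.857 = 44352 W
η = P_out / P_in = 37308 / 44352 = 0.841 = 84.1%

84.1 %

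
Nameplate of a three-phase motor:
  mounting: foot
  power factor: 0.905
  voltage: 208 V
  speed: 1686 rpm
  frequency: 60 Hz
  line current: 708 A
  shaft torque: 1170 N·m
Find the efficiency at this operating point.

ω = 2π × 1686/60 = 176.6 rad/s; P_out = τω = 1170 × 176.6 = 206622 W
P_in = √3·V_L·I_L·cosφ = 1.732 × 208 × 708 × 0.905 = 230830 W
η = P_out / P_in = 206622 / 230830 = 0.895 = 89.5%

89.5 %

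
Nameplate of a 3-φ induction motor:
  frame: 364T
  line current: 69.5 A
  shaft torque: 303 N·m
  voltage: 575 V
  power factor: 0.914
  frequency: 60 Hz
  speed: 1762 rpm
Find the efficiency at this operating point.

ω = 2π × 1762/60 = 184.5 rad/s; P_out = τω = 303 × 184.5 = 55904 W
P_in = √3·V_L·I_L·cosφ = 1.732 × 575 × 69.5 × 0.914 = 63263 W
η = P_out / P_in = 55904 / 63263 = 0.884 = 88.4%

88.4 %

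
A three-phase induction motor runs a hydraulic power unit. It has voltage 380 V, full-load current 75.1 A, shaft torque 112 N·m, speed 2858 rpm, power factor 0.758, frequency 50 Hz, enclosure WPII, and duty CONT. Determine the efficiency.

89.5 %

ω = 2π × 2858/60 = 299.3 rad/s; P_out = τω = 112 × 299.3 = 33522 W
P_in = √3·V_L·I_L·cosφ = 1.732 × 380 × 75.1 × 0.758 = 37466 W
η = P_out / P_in = 33522 / 37466 = 0.895 = 89.5%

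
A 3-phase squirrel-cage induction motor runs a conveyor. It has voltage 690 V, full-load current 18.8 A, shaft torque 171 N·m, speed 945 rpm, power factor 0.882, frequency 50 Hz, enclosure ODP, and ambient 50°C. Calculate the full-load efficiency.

85.4 %

ω = 2π × 945/60 = 98.96 rad/s; P_out = τω = 171 × 98.96 = 16922 W
P_in = √3·V_L·I_L·cosφ = 1.732 × 690 × 18.8 × 0.882 = 19816 W
η = P_out / P_in = 16922 / 19816 = 0.854 = 85.4%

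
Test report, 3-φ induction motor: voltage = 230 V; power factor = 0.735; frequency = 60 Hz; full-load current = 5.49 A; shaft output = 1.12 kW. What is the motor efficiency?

P_out = 1.12 kW = 1120 W
P_in = √3·V_L·I_L·cosφ = 1.732 × 230 × 5.49 × 0.735 = 1607 W
η = P_out / P_in = 1120 / 1607 = 0.697 = 69.7%

69.7 %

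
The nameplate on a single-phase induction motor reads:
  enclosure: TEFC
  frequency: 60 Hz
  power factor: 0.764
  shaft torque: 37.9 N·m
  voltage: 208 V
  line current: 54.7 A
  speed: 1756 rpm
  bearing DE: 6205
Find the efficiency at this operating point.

ω = 2π × 1756/60 = 183.9 rad/s; P_out = τω = 37.9 × 183.9 = 6970 W
P_in = V·I·cosφ = 208 × 54.7 × 0.764 = 8692 W
η = P_out / P_in = 6970 / 8692 = 0.802 = 80.2%

80.2 %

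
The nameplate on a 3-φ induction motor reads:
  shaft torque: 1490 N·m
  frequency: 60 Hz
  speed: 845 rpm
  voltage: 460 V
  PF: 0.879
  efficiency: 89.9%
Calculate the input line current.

ω = 2π×845/60 = 88.49 rad/s; P_out = τω = 1490 × 88.49 = 131850 W
P_in = P_out / η = 131850 / 0.899 = 146663 W
I_L = P_in / (√3·V_L·cosφ) = 146663 / (1.732 × 460 × 0.879) = 209 A

209 A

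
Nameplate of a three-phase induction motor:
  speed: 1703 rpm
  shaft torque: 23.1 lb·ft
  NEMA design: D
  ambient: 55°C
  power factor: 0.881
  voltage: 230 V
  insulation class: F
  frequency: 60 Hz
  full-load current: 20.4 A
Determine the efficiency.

78.0 %

τ = 23.1 lb·ft × 1.356 = 31.32 N·m
ω = 2π × 1703/60 = 178.3 rad/s; P_out = τω = 31.32 × 178.3 = 5584 W
P_in = √3·V_L·I_L·cosφ = 1.732 × 230 × 20.4 × 0.881 = 7159 W
η = P_out / P_in = 5584 / 7159 = 0.780 = 78.0%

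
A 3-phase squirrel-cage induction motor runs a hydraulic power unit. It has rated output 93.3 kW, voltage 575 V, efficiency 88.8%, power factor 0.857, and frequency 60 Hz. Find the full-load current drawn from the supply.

123 A

P_out = 93.3 kW = 93300 W
P_in = P_out / η = 93300 / 0.888 = 105068 W
I_L = P_in / (√3·V_L·cosφ) = 105068 / (1.732 × 575 × 0.857) = 123 A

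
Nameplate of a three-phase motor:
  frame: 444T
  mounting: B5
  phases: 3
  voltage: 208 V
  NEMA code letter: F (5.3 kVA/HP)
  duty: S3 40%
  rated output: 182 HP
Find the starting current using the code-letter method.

2680 A

S_LR = 5.3 × 182 = 964.6 kVA
I_LR = S_LR/(√3·V_L) = 964600/(1.732×208) = 2680 A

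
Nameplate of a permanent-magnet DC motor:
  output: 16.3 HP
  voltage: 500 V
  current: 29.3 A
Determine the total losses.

2.49 kW

P_in = V·I = 500×29.3 = 14650 W
P_out = 16.3×746 = 12160 W
Losses = P_in − P_out = 14650 − 12160 = 2490 W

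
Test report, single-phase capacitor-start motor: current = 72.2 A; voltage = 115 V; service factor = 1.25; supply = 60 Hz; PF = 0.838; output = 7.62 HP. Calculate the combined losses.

P_in = V·I·cosφ = 115×72.2×0.838 = 6958 W
P_out = 7.62×746 = 5685 W
Losses = P_in − P_out = 6958 − 5685 = 1273 W

1.27 kW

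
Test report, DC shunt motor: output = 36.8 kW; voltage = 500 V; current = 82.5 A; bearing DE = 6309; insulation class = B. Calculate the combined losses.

P_in = V·I = 500×82.5 = 41250 W
P_out = 36800 W
Losses = P_in − P_out = 41250 − 36800 = 4450 W

4.45 kW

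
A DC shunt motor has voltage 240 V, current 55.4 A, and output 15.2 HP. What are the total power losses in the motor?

1960 W

P_in = V·I = 240×55.4 = 13296 W
P_out = 15.2×746 = 11339 W
Losses = P_in − P_out = 13296 − 11339 = 1957 W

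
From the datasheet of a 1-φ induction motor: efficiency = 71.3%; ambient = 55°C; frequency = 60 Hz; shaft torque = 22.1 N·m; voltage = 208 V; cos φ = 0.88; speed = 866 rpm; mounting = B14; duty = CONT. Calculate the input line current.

ω = 2π×866/60 = 90.69 rad/s; P_out = τω = 22.1 × 90.69 = 2004 W
P_in = P_out / η = 2004 / 0.713 = 2811 W
I = P_in / (V·cosφ) = 2811 / (208 × 0.88) = 15.4 A

15.4 A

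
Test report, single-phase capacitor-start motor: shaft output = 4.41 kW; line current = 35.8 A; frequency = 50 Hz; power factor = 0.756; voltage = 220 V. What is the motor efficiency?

P_out = 4.41 kW = 4410 W
P_in = V·I·cosφ = 220 × 35.8 × 0.756 = 5954 W
η = P_out / P_in = 4410 / 5954 = 0.741 = 74.1%

74.1 %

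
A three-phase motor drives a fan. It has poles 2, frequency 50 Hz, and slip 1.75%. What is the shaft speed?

2948 rpm

n_s = 120f/p = 120×50/2 = 3000 rpm
n = n_s(1 − s) = 3000 × (1 − 0.0175) = 2948 rpm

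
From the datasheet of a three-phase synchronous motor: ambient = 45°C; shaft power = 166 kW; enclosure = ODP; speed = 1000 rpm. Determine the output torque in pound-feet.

1170 lb·ft

ω = 2π × 1000/60 = 104.7 rad/s
τ = P/ω = 166000/104.7 = 1585 N·m
In lb·ft: 1585/1.356 = 1170 lb·ft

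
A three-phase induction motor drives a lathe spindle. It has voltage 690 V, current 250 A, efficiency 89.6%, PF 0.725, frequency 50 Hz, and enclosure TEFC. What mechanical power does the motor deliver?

194 kW

P_in = √3·V·I·cosφ = 1.732 × 690 × 250 × 0.725 = 216608 W
P_out = η·P_in = 0.896 × 216608 = 194081 W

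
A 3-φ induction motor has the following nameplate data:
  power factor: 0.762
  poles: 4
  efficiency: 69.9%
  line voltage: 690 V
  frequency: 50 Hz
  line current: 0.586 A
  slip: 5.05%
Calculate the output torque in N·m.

2.5 N·m

P_in = √3·V·I·cosφ = 1.732 × 690 × 0.586 × 0.762 = 534 W
P_out = η·P_in = 0.699 × 534 = 373 W
n_s = 120×50/4 = 1500 rpm; n = 1500×(1−0.0505) = 1424 rpm
ω = 2π×1424/60 = 149.1 rad/s
τ = P_out/ω = 373/149.1 = 2.5 N·m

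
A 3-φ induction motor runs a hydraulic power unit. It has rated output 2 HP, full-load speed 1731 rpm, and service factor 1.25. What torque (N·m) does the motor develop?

8.23 N·m

P_out = 2 × 746 = 1492 W
ω = 2π × 1731/60 = 181.3 rad/s
τ = P_out/ω = 1492/181.3 = 8.23 N·m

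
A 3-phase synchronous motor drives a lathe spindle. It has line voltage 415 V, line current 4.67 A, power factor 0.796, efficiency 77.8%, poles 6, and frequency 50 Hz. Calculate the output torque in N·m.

19.9 N·m

P_in = √3·V·I·cosφ = 1.732 × 415 × 4.67 × 0.796 = 2672 W
P_out = η·P_in = 0.778 × 2672 = 2079 W
n = n_s = 120×50/6 = 1000 rpm (synchronous)
ω = 2π×1000/60 = 104.7 rad/s
τ = P_out/ω = 2079/104.7 = 19.9 N·m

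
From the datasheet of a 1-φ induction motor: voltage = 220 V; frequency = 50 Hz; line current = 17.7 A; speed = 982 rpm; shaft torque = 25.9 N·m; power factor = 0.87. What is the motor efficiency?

78.6 %

ω = 2π × 982/60 = 102.8 rad/s; P_out = τω = 25.9 × 102.8 = 2663 W
P_in = V·I·cosφ = 220 × 17.7 × 0.87 = 3388 W
η = P_out / P_in = 2663 / 3388 = 0.786 = 78.6%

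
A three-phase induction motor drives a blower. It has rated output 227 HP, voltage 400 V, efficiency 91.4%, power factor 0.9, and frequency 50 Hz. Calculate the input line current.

297 A

P_out = 227 × 746 = 169342 W
P_in = P_out / η = 169342 / 0.914 = 185276 W
I_L = P_in / (√3·V_L·cosφ) = 185276 / (1.732 × 400 × 0.9) = 297 A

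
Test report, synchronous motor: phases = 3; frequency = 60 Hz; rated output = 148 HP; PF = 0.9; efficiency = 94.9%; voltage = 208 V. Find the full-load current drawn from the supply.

P_out = 148 × 746 = 110408 W
P_in = P_out / η = 110408 / 0.949 = 116341 W
I_L = P_in / (√3·V_L·cosφ) = 116341 / (1.732 × 208 × 0.9) = 359 A

359 A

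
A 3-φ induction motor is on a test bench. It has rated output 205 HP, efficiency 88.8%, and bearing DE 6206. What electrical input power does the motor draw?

172 kW

P_out = 205 × 746 = 152930 W
P_in = P_out/η = 152930/0.888 = 172218 W = 172 kW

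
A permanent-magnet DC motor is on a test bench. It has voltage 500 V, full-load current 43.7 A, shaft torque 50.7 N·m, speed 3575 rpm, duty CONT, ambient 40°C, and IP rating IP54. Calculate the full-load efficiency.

86.9 %

ω = 2π × 3575/60 = 374.4 rad/s; P_out = τω = 50.7 × 374.4 = 18982 W
P_in = V·I = 500 × 43.7 = 21850 W
η = P_out / P_in = 18982 / 21850 = 0.869 = 86.9%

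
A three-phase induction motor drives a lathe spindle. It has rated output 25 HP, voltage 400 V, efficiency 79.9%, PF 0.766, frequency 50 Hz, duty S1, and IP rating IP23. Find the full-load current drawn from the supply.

P_out = 25 × 746 = 18650 W
P_in = P_out / η = 18650 / 0.799 = 23342 W
I_L = P_in / (√3·V_L·cosφ) = 23342 / (1.732 × 400 × 0.766) = 44 A

44 A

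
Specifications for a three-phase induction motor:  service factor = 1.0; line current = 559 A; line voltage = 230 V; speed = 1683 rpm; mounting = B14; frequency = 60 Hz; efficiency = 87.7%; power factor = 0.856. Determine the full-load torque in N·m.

949 N·m

P_in = √3·V·I·cosφ = 1.732 × 230 × 559 × 0.856 = 190617 W
P_out = η·P_in = 0.877 × 190617 = 167171 W
n = 1683 rpm
ω = 2π×1683/60 = 176.2 rad/s
τ = P_out/ω = 167171/176.2 = 949 N·m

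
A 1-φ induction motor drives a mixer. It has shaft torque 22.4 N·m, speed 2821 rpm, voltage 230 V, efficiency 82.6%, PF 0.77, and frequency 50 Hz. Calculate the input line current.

45.2 A

ω = 2π×2821/60 = 295.4 rad/s; P_out = τω = 22.4 × 295.4 = 6617 W
P_in = P_out / η = 6617 / 0.826 = 8011 W
I = P_in / (V·cosφ) = 8011 / (230 × 0.77) = 45.2 A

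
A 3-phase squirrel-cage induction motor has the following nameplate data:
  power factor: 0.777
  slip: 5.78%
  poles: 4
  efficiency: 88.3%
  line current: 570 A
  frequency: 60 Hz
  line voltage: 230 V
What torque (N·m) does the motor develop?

P_in = √3·V·I·cosφ = 1.732 × 230 × 570 × 0.777 = 176430 W
P_out = η·P_in = 0.883 × 176430 = 155788 W
n_s = 120×60/4 = 1800 rpm; n = 1800×(1−0.0578) = 1696 rpm
ω = 2π×1696/60 = 177.6 rad/s
τ = P_out/ω = 155788/177.6 = 877 N·m

877 N·m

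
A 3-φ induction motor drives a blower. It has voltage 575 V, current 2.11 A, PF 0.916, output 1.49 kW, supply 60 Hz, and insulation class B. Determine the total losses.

435 W

P_in = √3·V·I·cosφ = 1.732×575×2.11×0.916 = 1925 W
P_out = 1490 W
Losses = P_in − P_out = 1925 − 1490 = 435 W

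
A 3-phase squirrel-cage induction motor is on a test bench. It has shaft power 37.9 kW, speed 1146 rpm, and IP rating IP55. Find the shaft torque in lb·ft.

233 lb·ft

ω = 2π × 1146/60 = 120 rad/s
τ = P/ω = 37900/120 = 315.8 N·m
In lb·ft: 315.8/1.356 = 233 lb·ft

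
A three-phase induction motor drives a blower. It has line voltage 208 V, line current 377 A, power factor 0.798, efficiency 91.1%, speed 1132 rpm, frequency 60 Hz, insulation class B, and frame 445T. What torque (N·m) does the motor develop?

P_in = √3·V·I·cosφ = 1.732 × 208 × 377 × 0.798 = 108382 W
P_out = η·P_in = 0.911 × 108382 = 98736 W
n = 1132 rpm
ω = 2π×1132/60 = 118.5 rad/s
τ = P_out/ω = 98736/118.5 = 833 N·m

833 N·m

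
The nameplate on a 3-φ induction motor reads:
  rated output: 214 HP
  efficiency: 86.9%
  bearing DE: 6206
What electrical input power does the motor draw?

184 kW

P_out = 214 × 746 = 159644 W
P_in = P_out/η = 159644/0.869 = 183710 W = 184 kW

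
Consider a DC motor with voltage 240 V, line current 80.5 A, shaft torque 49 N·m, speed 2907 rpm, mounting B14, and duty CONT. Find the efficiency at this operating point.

ω = 2π × 2907/60 = 304.4 rad/s; P_out = τω = 49 × 304.4 = 14916 W
P_in = V·I = 240 × 80.5 = 19320 W
η = P_out / P_in = 14916 / 19320 = 0.772 = 77.2%

77.2 %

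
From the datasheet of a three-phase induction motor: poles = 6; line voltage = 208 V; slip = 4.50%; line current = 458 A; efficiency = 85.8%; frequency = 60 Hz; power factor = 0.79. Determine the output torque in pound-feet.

687 lb·ft

P_in = √3·V·I·cosφ = 1.732 × 208 × 458 × 0.79 = 130348 W
P_out = η·P_in = 0.858 × 130348 = 111839 W
n_s = 120×60/6 = 1200 rpm; n = 1200×(1−0.045) = 1146 rpm
ω = 2π×1146/60 = 120 rad/s
τ = P_out/ω = 111839/120 = 932 N·m
In lb·ft: 932/1.356 = 687 lb·ft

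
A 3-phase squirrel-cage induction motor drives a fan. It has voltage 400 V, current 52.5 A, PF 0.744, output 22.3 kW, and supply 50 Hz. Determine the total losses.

P_in = √3·V·I·cosφ = 1.732×400×52.5×0.744 = 27061 W
P_out = 22300 W
Losses = P_in − P_out = 27061 − 22300 = 4761 W

4760 W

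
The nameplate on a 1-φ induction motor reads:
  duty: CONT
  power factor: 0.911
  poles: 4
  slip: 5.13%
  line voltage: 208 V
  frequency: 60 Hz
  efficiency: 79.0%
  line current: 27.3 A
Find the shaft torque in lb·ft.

P_in = V·I·cosφ = 208 × 27.3 × 0.911 = 5173 W
P_out = η·P_in = 0.79 × 5173 = 4087 W
n_s = 120×60/4 = 1800 rpm; n = 1800×(1−0.0513) = 1708 rpm
ω = 2π×1708/60 = 178.9 rad/s
τ = P_out/ω = 4087/178.9 = 22.85 N·m
In lb·ft: 22.85/1.356 = 16.9 lb·ft

16.9 lb·ft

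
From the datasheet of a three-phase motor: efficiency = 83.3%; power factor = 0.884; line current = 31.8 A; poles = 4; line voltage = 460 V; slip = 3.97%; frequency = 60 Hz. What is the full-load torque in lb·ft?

P_in = √3·V·I·cosφ = 1.732 × 460 × 31.8 × 0.884 = 22397 W
P_out = η·P_in = 0.833 × 22397 = 18657 W
n_s = 120×60/4 = 1800 rpm; n = 1800×(1−0.0397) = 1729 rpm
ω = 2π×1729/60 = 181.1 rad/s
τ = P_out/ω = 18657/181.1 = 103 N·m
In lb·ft: 103/1.356 = 76 lb·ft

76 lb·ft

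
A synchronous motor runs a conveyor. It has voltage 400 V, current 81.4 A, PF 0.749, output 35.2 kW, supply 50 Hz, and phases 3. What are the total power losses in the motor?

7.04 kW

P_in = √3·V·I·cosφ = 1.732×400×81.4×0.749 = 42239 W
P_out = 35200 W
Losses = P_in − P_out = 42239 − 35200 = 7039 W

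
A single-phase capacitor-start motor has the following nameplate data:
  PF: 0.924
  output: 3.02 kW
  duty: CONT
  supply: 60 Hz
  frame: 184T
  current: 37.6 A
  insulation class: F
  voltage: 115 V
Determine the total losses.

975 W

P_in = V·I·cosφ = 115×37.6×0.924 = 3995 W
P_out = 3020 W
Losses = P_in − P_out = 3995 − 3020 = 975 W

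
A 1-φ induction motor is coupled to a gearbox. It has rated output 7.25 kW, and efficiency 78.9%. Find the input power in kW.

P_out = 7250 W
P_in = P_out/η = 7250/0.789 = 9189 W = 9.19 kW

9.19 kW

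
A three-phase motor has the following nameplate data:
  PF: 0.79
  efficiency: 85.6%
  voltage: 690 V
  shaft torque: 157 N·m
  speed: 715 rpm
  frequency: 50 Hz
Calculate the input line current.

ω = 2π×715/60 = 74.87 rad/s; P_out = τω = 157 × 74.87 = 11755 W
P_in = P_out / η = 11755 / 0.856 = 13732 W
I_L = P_in / (√3·V_L·cosφ) = 13732 / (1.732 × 690 × 0.79) = 14.5 A

14.5 A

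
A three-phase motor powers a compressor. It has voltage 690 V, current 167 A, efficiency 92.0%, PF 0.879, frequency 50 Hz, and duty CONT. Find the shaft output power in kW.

161 kW

P_in = √3·V·I·cosφ = 1.732 × 690 × 167 × 0.879 = 175429 W
P_out = η·P_in = 0.92 × 175429 = 161395 W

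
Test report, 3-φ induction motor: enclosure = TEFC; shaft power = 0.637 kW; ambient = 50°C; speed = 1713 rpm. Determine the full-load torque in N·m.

3.55 N·m

ω = 2π × 1713/60 = 179.4 rad/s
τ = P/ω = 637/179.4 = 3.55 N·m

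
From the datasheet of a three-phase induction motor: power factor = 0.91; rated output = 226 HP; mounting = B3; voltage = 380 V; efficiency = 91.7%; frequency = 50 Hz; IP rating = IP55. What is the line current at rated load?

P_out = 226 × 746 = 168596 W
P_in = P_out / η = 168596 / 0.917 = 183856 W
I_L = P_in / (√3·V_L·cosφ) = 183856 / (1.732 × 380 × 0.91) = 307 A

307 A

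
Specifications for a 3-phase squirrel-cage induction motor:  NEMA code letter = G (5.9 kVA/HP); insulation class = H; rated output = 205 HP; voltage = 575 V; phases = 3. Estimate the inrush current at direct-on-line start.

1210 A

S_LR = 5.9 × 205 = 1209.5 kVA
I_LR = S_LR/(√3·V_L) = 1209500/(1.732×575) = 1210 A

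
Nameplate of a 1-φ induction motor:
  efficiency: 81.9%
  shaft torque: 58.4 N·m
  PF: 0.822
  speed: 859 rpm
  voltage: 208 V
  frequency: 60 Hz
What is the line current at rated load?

37.5 A

ω = 2π×859/60 = 89.95 rad/s; P_out = τω = 58.4 × 89.95 = 5253 W
P_in = P_out / η = 5253 / 0.819 = 6414 W
I = P_in / (V·cosφ) = 6414 / (208 × 0.822) = 37.5 A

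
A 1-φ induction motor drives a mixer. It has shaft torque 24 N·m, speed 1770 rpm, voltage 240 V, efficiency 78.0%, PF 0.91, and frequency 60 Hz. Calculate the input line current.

26.1 A

ω = 2π×1770/60 = 185.4 rad/s; P_out = τω = 24 × 185.4 = 4450 W
P_in = P_out / η = 4450 / 0.780 = 5705 W
I = P_in / (V·cosφ) = 5705 / (240 × 0.91) = 26.1 A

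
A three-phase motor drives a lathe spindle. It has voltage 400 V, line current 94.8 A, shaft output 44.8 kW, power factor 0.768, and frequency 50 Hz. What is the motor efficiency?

P_out = 44.8 kW = 44800 W
P_in = √3·V_L·I_L·cosφ = 1.732 × 400 × 94.8 × 0.768 = 50440 W
η = P_out / P_in = 44800 / 50440 = 0.888 = 88.8%

88.8 %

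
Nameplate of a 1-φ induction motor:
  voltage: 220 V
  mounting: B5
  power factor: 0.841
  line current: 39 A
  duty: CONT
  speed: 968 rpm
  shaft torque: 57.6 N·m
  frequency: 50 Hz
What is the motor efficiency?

80.9 %

ω = 2π × 968/60 = 101.4 rad/s; P_out = τω = 57.6 × 101.4 = 5841 W
P_in = V·I·cosφ = 220 × 39 × 0.841 = 7216 W
η = P_out / P_in = 5841 / 7216 = 0.809 = 80.9%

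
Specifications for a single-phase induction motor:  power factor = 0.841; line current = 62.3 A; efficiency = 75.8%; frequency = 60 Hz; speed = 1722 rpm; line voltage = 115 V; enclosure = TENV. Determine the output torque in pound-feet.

P_in = V·I·cosφ = 115 × 62.3 × 0.841 = 6025 W
P_out = η·P_in = 0.758 × 6025 = 4567 W
n = 1722 rpm
ω = 2π×1722/60 = 180.3 rad/s
τ = P_out/ω = 4567/180.3 = 25.33 N·m
In lb·ft: 25.33/1.356 = 18.7 lb·ft

18.7 lb·ft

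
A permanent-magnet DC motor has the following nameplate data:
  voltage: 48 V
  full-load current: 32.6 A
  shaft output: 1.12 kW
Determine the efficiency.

71.6 %

P_out = 1.12 kW = 1120 W
P_in = V·I = 48 × 32.6 = 1565 W
η = P_out / P_in = 1120 / 1565 = 0.716 = 71.6%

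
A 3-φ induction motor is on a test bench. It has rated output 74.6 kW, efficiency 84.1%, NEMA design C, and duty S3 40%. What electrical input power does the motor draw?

88.7 kW

P_out = 74600 W
P_in = P_out/η = 74600/0.841 = 88704 W = 88.7 kW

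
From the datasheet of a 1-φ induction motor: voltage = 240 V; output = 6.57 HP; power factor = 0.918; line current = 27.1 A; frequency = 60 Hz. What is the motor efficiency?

P_out = 6.57 × 746 = 4901 W
P_in = V·I·cosφ = 240 × 27.1 × 0.918 = 5971 W
η = P_out / P_in = 4901 / 5971 = 0.821 = 82.1%

82.1 %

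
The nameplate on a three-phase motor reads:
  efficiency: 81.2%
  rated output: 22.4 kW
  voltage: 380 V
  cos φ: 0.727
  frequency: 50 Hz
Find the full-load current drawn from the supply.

P_out = 22.4 kW = 22400 W
P_in = P_out / η = 22400 / 0.812 = 27586 W
I_L = P_in / (√3·V_L·cosφ) = 27586 / (1.732 × 380 × 0.727) = 57.7 A

57.7 A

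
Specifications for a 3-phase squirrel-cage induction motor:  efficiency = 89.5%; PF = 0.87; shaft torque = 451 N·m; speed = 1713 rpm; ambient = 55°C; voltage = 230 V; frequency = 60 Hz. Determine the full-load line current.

ω = 2π×1713/60 = 179.4 rad/s; P_out = τω = 451 × 179.4 = 80909 W
P_in = P_out / η = 80909 / 0.895 = 90401 W
I_L = P_in / (√3·V_L·cosφ) = 90401 / (1.732 × 230 × 0.87) = 261 A

261 A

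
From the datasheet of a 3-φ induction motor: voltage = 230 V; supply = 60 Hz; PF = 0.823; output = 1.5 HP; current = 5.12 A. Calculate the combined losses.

560 W

P_in = √3·V·I·cosφ = 1.732×230×5.12×0.823 = 1679 W
P_out = 1.5×746 = 1119 W
Losses = P_in − P_out = 1679 − 1119 = 560 W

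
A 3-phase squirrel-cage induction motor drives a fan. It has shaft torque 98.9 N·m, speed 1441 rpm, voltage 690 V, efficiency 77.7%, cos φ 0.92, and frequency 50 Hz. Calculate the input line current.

17.5 A

ω = 2π×1441/60 = 150.9 rad/s; P_out = τω = 98.9 × 150.9 = 14924 W
P_in = P_out / η = 14924 / 0.777 = 19207 W
I_L = P_in / (√3·V_L·cosφ) = 19207 / (1.732 × 690 × 0.92) = 17.5 A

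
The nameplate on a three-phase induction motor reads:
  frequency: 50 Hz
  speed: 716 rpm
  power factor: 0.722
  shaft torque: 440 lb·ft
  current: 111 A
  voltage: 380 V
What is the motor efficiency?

84.8 %

τ = 440 lb·ft × 1.356 = 596.6 N·m
ω = 2π × 716/60 = 74.98 rad/s; P_out = τω = 596.6 × 74.98 = 44733 W
P_in = √3·V_L·I_L·cosφ = 1.732 × 380 × 111 × 0.722 = 52746 W
η = P_out / P_in = 44733 / 52746 = 0.848 = 84.8%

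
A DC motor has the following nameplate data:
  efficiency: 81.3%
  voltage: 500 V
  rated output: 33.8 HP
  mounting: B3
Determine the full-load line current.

62 A

P_out = 33.8 × 746 = 25215 W
P_in = P_out / η = 25215 / 0.813 = 31015 W
I = P_in / V = 31015 / 500 = 62 A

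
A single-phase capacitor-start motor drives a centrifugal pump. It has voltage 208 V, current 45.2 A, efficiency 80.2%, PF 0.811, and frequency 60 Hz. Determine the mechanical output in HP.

P_in = V·I·cosφ = 208 × 45.2 × 0.811 = 7625 W
P_out = η·P_in = 0.802 × 7625 = 6115 W
= 6115/746 = 8.2 HP

8.2 HP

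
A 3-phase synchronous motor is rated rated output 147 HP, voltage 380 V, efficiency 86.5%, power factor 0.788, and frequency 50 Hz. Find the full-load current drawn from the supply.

P_out = 147 × 746 = 109662 W
P_in = P_out / η = 109662 / 0.865 = 126777 W
I_L = P_in / (√3·V_L·cosφ) = 126777 / (1.732 × 380 × 0.788) = 244 A

244 A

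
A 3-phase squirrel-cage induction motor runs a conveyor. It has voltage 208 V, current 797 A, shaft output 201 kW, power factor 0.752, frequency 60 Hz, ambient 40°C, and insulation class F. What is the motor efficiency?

93.1 %

P_out = 201 kW = 201000 W
P_in = √3·V_L·I_L·cosφ = 1.732 × 208 × 797 × 0.752 = 215917 W
η = P_out / P_in = 201000 / 215917 = 0.931 = 93.1%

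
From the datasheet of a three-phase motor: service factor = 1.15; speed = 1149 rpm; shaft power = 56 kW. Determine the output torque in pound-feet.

343 lb·ft

ω = 2π × 1149/60 = 120.3 rad/s
τ = P/ω = 56000/120.3 = 465.5 N·m
In lb·ft: 465.5/1.356 = 343 lb·ft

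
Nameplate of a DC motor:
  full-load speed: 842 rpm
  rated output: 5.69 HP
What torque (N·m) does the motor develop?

48.1 N·m

P_out = 5.69 × 746 = 4245 W
ω = 2π × 842/60 = 88.17 rad/s
τ = P_out/ω = 4245/88.17 = 48.1 N·m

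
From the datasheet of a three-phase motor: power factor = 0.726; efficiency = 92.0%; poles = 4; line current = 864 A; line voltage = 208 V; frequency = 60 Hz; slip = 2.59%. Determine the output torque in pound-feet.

P_in = √3·V·I·cosφ = 1.732 × 208 × 864 × 0.726 = 225976 W
P_out = η·P_in = 0.92 × 225976 = 207898 W
n_s = 120×60/4 = 1800 rpm; n = 1800×(1−0.0259) = 1753 rpm
ω = 2π×1753/60 = 183.6 rad/s
τ = P_out/ω = 207898/183.6 = 1132 N·m
In lb·ft: 1132/1.356 = 835 lb·ft

835 lb·ft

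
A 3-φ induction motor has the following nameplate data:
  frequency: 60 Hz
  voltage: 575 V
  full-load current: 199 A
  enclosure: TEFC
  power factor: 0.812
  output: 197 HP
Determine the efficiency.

P_out = 197 × 746 = 146962 W
P_in = √3·V_L·I_L·cosφ = 1.732 × 575 × 199 × 0.812 = 160925 W
η = P_out / P_in = 146962 / 160925 = 0.913 = 91.3%

91.3 %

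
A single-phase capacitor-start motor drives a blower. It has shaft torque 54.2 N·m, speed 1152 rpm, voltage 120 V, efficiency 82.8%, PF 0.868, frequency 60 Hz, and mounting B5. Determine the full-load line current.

ω = 2π×1152/60 = 120.6 rad/s; P_out = τω = 54.2 × 120.6 = 6537 W
P_in = P_out / η = 6537 / 0.828 = 7895 W
I = P_in / (V·cosφ) = 7895 / (120 × 0.868) = 75.8 A

75.8 A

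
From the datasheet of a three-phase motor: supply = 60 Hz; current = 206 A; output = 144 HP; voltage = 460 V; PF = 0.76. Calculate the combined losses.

17.3 kW

P_in = √3·V·I·cosφ = 1.732×460×206×0.76 = 124734 W
P_out = 144×746 = 107424 W
Losses = P_in − P_out = 124734 − 107424 = 17310 W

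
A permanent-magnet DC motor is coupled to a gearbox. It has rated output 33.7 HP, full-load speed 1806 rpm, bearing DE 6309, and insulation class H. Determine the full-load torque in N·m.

133 N·m

P_out = 33.7 × 746 = 25140 W
ω = 2π × 1806/60 = 189.1 rad/s
τ = P_out/ω = 25140/189.1 = 133 N·m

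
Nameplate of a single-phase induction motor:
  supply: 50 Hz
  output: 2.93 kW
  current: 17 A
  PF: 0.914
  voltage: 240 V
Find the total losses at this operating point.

799 W

P_in = V·I·cosφ = 240×17×0.914 = 3729 W
P_out = 2930 W
Losses = P_in − P_out = 3729 − 2930 = 799 W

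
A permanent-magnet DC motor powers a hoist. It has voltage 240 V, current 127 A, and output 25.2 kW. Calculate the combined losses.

P_in = V·I = 240×127 = 30480 W
P_out = 25200 W
Losses = P_in − P_out = 30480 − 25200 = 5280 W

5280 W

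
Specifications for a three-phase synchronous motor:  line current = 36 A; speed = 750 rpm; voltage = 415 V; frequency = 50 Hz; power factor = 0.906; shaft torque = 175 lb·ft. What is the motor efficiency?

79.5 %

τ = 175 lb·ft × 1.356 = 237.3 N·m
ω = 2π × 750/60 = 78.54 rad/s; P_out = τω = 237.3 × 78.54 = 18638 W
P_in = √3·V_L·I_L·cosφ = 1.732 × 415 × 36 × 0.906 = 23444 W
η = P_out / P_in = 18638 / 23444 = 0.795 = 79.5%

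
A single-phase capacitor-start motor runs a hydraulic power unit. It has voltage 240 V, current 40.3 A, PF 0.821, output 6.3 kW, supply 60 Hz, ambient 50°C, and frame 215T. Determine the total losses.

1.64 kW

P_in = V·I·cosφ = 240×40.3×0.821 = 7941 W
P_out = 6300 W
Losses = P_in − P_out = 7941 − 6300 = 1641 W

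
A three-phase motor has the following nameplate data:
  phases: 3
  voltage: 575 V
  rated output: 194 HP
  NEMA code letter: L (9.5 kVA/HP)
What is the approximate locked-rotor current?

S_LR = 9.5 × 194 = 1843 kVA
I_LR = S_LR/(√3·V_L) = 1843000/(1.732×575) = 1850 A

1850 A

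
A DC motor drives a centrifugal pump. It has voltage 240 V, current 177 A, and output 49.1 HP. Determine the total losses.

P_in = V·I = 240×177 = 42480 W
P_out = 49.1×746 = 36629 W
Losses = P_in − P_out = 42480 − 36629 = 5851 W

5.85 kW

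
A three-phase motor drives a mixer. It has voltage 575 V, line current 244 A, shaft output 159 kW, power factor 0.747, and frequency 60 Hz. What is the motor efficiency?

P_out = 159 kW = 159000 W
P_in = √3·V_L·I_L·cosφ = 1.732 × 575 × 244 × 0.747 = 181521 W
η = P_out / P_in = 159000 / 181521 = 0.876 = 87.6%

87.6 %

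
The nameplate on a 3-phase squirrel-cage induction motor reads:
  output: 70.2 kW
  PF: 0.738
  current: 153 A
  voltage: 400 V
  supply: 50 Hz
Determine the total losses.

P_in = √3·V·I·cosφ = 1.732×400×153×0.738 = 78227 W
P_out = 70200 W
Losses = P_in − P_out = 78227 − 70200 = 8027 W

8.03 kW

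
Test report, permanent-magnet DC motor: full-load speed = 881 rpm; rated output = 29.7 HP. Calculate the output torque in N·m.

240 N·m

P_out = 29.7 × 746 = 22156 W
ω = 2π × 881/60 = 92.26 rad/s
τ = P_out/ω = 22156/92.26 = 240 N·m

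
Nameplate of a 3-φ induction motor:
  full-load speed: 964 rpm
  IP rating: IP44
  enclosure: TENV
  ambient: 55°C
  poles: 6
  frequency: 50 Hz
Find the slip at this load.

n_s = 120f/p = 120×50/6 = 1000 rpm
s = (n_s − n)/n_s = (1000 − 964)/1000 = 0.0360

3.60 %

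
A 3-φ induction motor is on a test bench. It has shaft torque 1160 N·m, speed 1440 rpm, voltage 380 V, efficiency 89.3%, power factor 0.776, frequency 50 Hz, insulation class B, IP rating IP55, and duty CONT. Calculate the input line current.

ω = 2π×1440/60 = 150.8 rad/s; P_out = τω = 1160 × 150.8 = 174928 W
P_in = P_out / η = 174928 / 0.893 = 195888 W
I_L = P_in / (√3·V_L·cosφ) = 195888 / (1.732 × 380 × 0.776) = 384 A

384 A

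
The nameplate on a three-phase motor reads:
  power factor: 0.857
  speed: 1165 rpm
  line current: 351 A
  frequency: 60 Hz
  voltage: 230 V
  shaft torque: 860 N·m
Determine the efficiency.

ω = 2π × 1165/60 = 122 rad/s; P_out = τω = 860 × 122 = 104920 W
P_in = √3·V_L·I_L·cosφ = 1.732 × 230 × 351 × 0.857 = 119829 W
η = P_out / P_in = 104920 / 119829 = 0.876 = 87.6%

87.6 %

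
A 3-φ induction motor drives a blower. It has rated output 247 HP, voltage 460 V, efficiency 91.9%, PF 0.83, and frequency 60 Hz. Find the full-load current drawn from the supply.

303 A

P_out = 247 × 746 = 184262 W
P_in = P_out / η = 184262 / 0.919 = 200503 W
I_L = P_in / (√3·V_L·cosφ) = 200503 / (1.732 × 460 × 0.83) = 303 A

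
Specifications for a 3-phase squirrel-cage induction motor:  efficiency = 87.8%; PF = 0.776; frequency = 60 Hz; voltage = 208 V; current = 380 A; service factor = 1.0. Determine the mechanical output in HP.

P_in = √3·V·I·cosφ = 1.732 × 208 × 380 × 0.776 = 106232 W
P_out = η·P_in = 0.878 × 106232 = 93272 W
= 93272/746 = 125 HP

125 HP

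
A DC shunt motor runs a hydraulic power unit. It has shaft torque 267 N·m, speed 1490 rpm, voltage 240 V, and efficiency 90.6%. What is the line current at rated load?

ω = 2π×1490/60 = 156 rad/s; P_out = τω = 267 × 156 = 41652 W
P_in = P_out / η = 41652 / 0.906 = 45974 W
I = P_in / V = 45974 / 240 = 192 A

192 A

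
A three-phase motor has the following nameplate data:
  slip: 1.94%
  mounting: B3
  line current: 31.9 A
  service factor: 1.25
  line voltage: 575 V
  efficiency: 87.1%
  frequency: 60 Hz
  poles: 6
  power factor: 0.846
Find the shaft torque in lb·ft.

140 lb·ft

P_in = √3·V·I·cosφ = 1.732 × 575 × 31.9 × 0.846 = 26877 W
P_out = η·P_in = 0.871 × 26877 = 23410 W
n_s = 120×60/6 = 1200 rpm; n = 1200×(1−0.0194) = 1177 rpm
ω = 2π×1177/60 = 123.3 rad/s
τ = P_out/ω = 23410/123.3 = 189.9 N·m
In lb·ft: 189.9/1.356 = 140 lb·ft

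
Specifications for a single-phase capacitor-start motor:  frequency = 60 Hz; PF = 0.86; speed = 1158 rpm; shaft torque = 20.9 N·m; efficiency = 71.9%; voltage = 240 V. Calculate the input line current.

ω = 2π×1158/60 = 121.3 rad/s; P_out = τω = 20.9 × 121.3 = 2535 W
P_in = P_out / η = 2535 / 0.719 = 3526 W
I = P_in / (V·cosφ) = 3526 / (240 × 0.86) = 17.1 A

17.1 A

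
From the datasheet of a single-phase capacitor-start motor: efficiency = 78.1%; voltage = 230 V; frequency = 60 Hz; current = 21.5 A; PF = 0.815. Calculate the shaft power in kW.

P_in = V·I·cosφ = 230 × 21.5 × 0.815 = 4030 W
P_out = η·P_in = 0.781 × 4030 = 3147 W

3.15 kW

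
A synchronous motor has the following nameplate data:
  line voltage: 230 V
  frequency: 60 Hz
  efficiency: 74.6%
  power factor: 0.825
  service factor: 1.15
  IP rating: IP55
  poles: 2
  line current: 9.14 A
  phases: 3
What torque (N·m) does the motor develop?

5.94 N·m

P_in = √3·V·I·cosφ = 1.732 × 230 × 9.14 × 0.825 = 3004 W
P_out = η·P_in = 0.746 × 3004 = 2241 W
n = n_s = 120×60/2 = 3600 rpm (synchronous)
ω = 2π×3600/60 = 377 rad/s
τ = P_out/ω = 2241/377 = 5.94 N·m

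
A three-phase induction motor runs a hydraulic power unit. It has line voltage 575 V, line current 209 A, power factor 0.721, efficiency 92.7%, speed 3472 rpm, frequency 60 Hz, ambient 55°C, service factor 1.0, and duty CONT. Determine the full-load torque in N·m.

383 N·m

P_in = √3·V·I·cosφ = 1.732 × 575 × 209 × 0.721 = 150071 W
P_out = η·P_in = 0.927 × 150071 = 139116 W
n = 3472 rpm
ω = 2π×3472/60 = 363.6 rad/s
τ = P_out/ω = 139116/363.6 = 383 N·m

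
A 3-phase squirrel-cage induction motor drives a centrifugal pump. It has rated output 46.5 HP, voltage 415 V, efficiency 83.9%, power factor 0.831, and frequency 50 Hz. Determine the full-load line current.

P_out = 46.5 × 746 = 34689 W
P_in = P_out / η = 34689 / 0.839 = 41346 W
I_L = P_in / (√3·V_L·cosφ) = 41346 / (1.732 × 415 × 0.831) = 69.2 A

69.2 A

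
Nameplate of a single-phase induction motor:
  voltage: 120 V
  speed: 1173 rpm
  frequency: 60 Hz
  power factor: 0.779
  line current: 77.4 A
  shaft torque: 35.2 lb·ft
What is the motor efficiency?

81.0 %

τ = 35.2 lb·ft × 1.356 = 47.73 N·m
ω = 2π × 1173/60 = 122.8 rad/s; P_out = τω = 47.73 × 122.8 = 5861 W
P_in = V·I·cosφ = 120 × 77.4 × 0.779 = 7235 W
η = P_out / P_in = 5861 / 7235 = 0.810 = 81.0%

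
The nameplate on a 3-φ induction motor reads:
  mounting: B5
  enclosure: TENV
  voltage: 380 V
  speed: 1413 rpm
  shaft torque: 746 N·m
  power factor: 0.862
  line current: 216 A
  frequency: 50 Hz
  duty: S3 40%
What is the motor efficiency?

ω = 2π × 1413/60 = 148 rad/s; P_out = τω = 746 × 148 = 110408 W
P_in = √3·V_L·I_L·cosφ = 1.732 × 380 × 216 × 0.862 = 122544 W
η = P_out / P_in = 110408 / 122544 = 0.901 = 90.1%

90.1 %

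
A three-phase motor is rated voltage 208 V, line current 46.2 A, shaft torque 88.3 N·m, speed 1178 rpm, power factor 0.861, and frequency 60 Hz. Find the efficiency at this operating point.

ω = 2π × 1178/60 = 123.4 rad/s; P_out = τω = 88.3 × 123.4 = 10896 W
P_in = √3·V_L·I_L·cosφ = 1.732 × 208 × 46.2 × 0.861 = 14330 W
η = P_out / P_in = 10896 / 14330 = 0.760 = 76.0%

76.0 %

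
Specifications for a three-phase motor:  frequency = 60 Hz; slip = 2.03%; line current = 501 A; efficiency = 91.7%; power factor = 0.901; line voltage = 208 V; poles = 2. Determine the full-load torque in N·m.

404 N·m

P_in = √3·V·I·cosφ = 1.732 × 208 × 501 × 0.901 = 162620 W
P_out = η·P_in = 0.917 × 162620 = 149123 W
n_s = 120×60/2 = 3600 rpm; n = 3600×(1−0.0203) = 3527 rpm
ω = 2π×3527/60 = 369.3 rad/s
τ = P_out/ω = 149123/369.3 = 404 N·m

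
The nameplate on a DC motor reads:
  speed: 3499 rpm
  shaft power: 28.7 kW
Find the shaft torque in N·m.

ω = 2π × 3499/60 = 366.4 rad/s
τ = P/ω = 28700/366.4 = 78.3 N·m

78.3 N·m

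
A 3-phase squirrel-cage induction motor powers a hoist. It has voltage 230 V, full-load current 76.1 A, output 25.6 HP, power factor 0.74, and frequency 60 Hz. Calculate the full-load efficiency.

P_out = 25.6 × 746 = 19098 W
P_in = √3·V_L·I_L·cosφ = 1.732 × 230 × 76.1 × 0.74 = 22433 W
η = P_out / P_in = 19098 / 22433 = 0.851 = 85.1%

85.1 %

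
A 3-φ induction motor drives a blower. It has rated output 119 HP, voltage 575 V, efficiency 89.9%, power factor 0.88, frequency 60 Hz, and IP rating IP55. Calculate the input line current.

113 A

P_out = 119 × 746 = 88774 W
P_in = P_out / η = 88774 / 0.899 = 98747 W
I_L = P_in / (√3·V_L·cosφ) = 98747 / (1.732 × 575 × 0.88) = 113 A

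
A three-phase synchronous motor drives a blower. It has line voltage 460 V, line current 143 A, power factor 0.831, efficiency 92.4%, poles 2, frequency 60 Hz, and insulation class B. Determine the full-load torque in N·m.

P_in = √3·V·I·cosφ = 1.732 × 460 × 143 × 0.831 = 94677 W
P_out = η·P_in = 0.924 × 94677 = 87482 W
n = n_s = 120×60/2 = 3600 rpm (synchronous)
ω = 2π×3600/60 = 377 rad/s
τ = P_out/ω = 87482/377 = 232 N·m

232 N·m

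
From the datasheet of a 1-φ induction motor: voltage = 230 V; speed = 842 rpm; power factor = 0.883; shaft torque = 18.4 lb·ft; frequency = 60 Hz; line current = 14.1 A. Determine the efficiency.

τ = 18.4 lb·ft × 1.356 = 24.95 N·m
ω = 2π × 842/60 = 88.17 rad/s; P_out = τω = 24.95 × 88.17 = 2200 W
P_in = V·I·cosφ = 230 × 14.1 × 0.883 = 2864 W
η = P_out / P_in = 2200 / 2864 = 0.768 = 76.8%

76.8 %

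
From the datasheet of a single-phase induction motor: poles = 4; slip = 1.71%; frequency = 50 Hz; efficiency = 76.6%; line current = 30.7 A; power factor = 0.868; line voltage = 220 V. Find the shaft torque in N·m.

29.1 N·m

P_in = V·I·cosφ = 220 × 30.7 × 0.868 = 5862 W
P_out = η·P_in = 0.766 × 5862 = 4490 W
n_s = 120×50/4 = 1500 rpm; n = 1500×(1−0.0171) = 1474 rpm
ω = 2π×1474/60 = 154.4 rad/s
τ = P_out/ω = 4490/154.4 = 29.1 N·m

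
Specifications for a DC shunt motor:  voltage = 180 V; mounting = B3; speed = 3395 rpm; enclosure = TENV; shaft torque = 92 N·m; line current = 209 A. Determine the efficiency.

86.9 %

ω = 2π × 3395/60 = 355.5 rad/s; P_out = τω = 92 × 355.5 = 32706 W
P_in = V·I = 180 × 209 = 37620 W
η = P_out / P_in = 32706 / 37620 = 0.869 = 86.9%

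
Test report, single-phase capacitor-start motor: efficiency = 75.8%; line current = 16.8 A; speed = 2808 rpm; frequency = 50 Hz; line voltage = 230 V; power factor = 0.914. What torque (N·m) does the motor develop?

9.1 N·m

P_in = V·I·cosφ = 230 × 16.8 × 0.914 = 3532 W
P_out = η·P_in = 0.758 × 3532 = 2677 W
n = 2808 rpm
ω = 2π×2808/60 = 294.1 rad/s
τ = P_out/ω = 2677/294.1 = 9.1 N·m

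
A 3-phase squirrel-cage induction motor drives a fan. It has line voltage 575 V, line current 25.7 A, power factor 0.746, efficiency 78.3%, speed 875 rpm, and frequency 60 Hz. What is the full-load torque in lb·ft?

120 lb·ft

P_in = √3·V·I·cosφ = 1.732 × 575 × 25.7 × 0.746 = 19094 W
P_out = η·P_in = 0.783 × 19094 = 14951 W
n = 875 rpm
ω = 2π×875/60 = 91.63 rad/s
τ = P_out/ω = 14951/91.63 = 163.2 N·m
In lb·ft: 163.2/1.356 = 120 lb·ft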